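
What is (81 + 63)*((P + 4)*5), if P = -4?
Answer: 0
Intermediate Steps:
(81 + 63)*((P + 4)*5) = (81 + 63)*((-4 + 4)*5) = 144*(0*5) = 144*0 = 0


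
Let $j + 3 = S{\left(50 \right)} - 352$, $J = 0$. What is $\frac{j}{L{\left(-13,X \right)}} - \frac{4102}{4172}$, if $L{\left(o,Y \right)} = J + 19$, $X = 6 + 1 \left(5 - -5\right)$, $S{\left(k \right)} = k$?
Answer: $- \frac{96457}{5662} \approx -17.036$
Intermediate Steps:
$X = 16$ ($X = 6 + 1 \left(5 + 5\right) = 6 + 1 \cdot 10 = 6 + 10 = 16$)
$L{\left(o,Y \right)} = 19$ ($L{\left(o,Y \right)} = 0 + 19 = 19$)
$j = -305$ ($j = -3 + \left(50 - 352\right) = -3 - 302 = -305$)
$\frac{j}{L{\left(-13,X \right)}} - \frac{4102}{4172} = - \frac{305}{19} - \frac{4102}{4172} = \left(-305\right) \frac{1}{19} - \frac{293}{298} = - \frac{305}{19} - \frac{293}{298} = - \frac{96457}{5662}$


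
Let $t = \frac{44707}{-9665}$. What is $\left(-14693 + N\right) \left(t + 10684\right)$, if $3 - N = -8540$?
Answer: $- \frac{126955868190}{1933} \approx -6.5678 \cdot 10^{7}$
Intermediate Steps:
$N = 8543$ ($N = 3 - -8540 = 3 + 8540 = 8543$)
$t = - \frac{44707}{9665}$ ($t = 44707 \left(- \frac{1}{9665}\right) = - \frac{44707}{9665} \approx -4.6257$)
$\left(-14693 + N\right) \left(t + 10684\right) = \left(-14693 + 8543\right) \left(- \frac{44707}{9665} + 10684\right) = \left(-6150\right) \frac{103216153}{9665} = - \frac{126955868190}{1933}$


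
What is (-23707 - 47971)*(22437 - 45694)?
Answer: 1667015246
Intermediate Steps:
(-23707 - 47971)*(22437 - 45694) = -71678*(-23257) = 1667015246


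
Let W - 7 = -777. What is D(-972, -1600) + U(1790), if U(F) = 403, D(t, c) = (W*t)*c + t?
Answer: -1197504569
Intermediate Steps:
W = -770 (W = 7 - 777 = -770)
D(t, c) = t - 770*c*t (D(t, c) = (-770*t)*c + t = -770*c*t + t = t - 770*c*t)
D(-972, -1600) + U(1790) = -972*(1 - 770*(-1600)) + 403 = -972*(1 + 1232000) + 403 = -972*1232001 + 403 = -1197504972 + 403 = -1197504569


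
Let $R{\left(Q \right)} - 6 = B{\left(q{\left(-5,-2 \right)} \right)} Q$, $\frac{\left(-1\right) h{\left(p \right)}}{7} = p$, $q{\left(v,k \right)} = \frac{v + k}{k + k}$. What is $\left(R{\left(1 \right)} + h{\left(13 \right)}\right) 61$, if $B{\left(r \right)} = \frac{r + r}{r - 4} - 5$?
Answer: $- \frac{50264}{9} \approx -5584.9$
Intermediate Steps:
$q{\left(v,k \right)} = \frac{k + v}{2 k}$
$h{\left(p \right)} = - 7 p$
$B{\left(r \right)} = -5 + \frac{2 r}{-4 + r}$ ($B{\left(r \right)} = \frac{2 r}{-4 + r} - 5 = -5 + \frac{2 r}{-4 + r}$)
$R{\left(Q \right)} = 6 - \frac{59 Q}{9}$ ($R{\left(Q \right)} = 6 + \frac{20 - 3 \frac{-2 - 5}{2 \left(-2\right)}}{-4 + \frac{-2 - 5}{2 \left(-2\right)}} Q = 6 + \frac{20 - 3 \cdot \frac{1}{2} \left(- \frac{1}{2}\right) \left(-7\right)}{-4 + \frac{1}{2} \left(- \frac{1}{2}\right) \left(-7\right)} Q = 6 + \frac{20 - \frac{21}{4}}{-4 + \frac{7}{4}} Q = 6 + \frac{20 - \frac{21}{4}}{- \frac{9}{4}} Q = 6 + \left(- \frac{4}{9}\right) \frac{59}{4} Q = 6 - \frac{59 Q}{9}$)
$\left(R{\left(1 \right)} + h{\left(13 \right)}\right) 61 = \left(\left(6 - \frac{59}{9}\right) - 91\right) 61 = \left(- \frac{5}{9} - 91\right) 61 = \left(- \frac{824}{9}\right) 61 = - \frac{50264}{9}$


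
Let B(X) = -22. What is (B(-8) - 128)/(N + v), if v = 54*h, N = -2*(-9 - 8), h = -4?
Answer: 75/91 ≈ 0.82418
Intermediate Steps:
N = 34 (N = -2*(-17) = 34)
v = -216 (v = 54*(-4) = -216)
(B(-8) - 128)/(N + v) = (-22 - 128)/(34 - 216) = -150/(-182) = -150*(-1/182) = 75/91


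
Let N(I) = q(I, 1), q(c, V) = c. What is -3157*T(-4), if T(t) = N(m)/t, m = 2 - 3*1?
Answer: -3157/4 ≈ -789.25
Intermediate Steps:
m = -1 (m = 2 - 3 = -1)
N(I) = I
T(t) = -1/t
-3157*T(-4) = -(-3157)/(-4) = -(-3157)*(-1)/4 = -3157*¼ = -3157/4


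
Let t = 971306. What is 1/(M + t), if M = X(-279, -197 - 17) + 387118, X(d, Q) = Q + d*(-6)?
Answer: 1/1359884 ≈ 7.3536e-7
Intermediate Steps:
X(d, Q) = Q - 6*d
M = 388578 (M = ((-197 - 17) - 6*(-279)) + 387118 = (-214 + 1674) + 387118 = 1460 + 387118 = 388578)
1/(M + t) = 1/(388578 + 971306) = 1/1359884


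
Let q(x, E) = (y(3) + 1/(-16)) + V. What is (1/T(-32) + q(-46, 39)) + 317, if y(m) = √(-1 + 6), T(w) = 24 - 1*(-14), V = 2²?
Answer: 97573/304 + √5 ≈ 323.20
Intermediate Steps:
V = 4
T(w) = 38 (T(w) = 24 + 14 = 38)
y(m) = √5
q(x, E) = 63/16 + √5 (q(x, E) = (√5 + 1/(-16)) + 4 = (√5 - 1/16) + 4 = (-1/16 + √5) + 4 = 63/16 + √5)
(1/T(-32) + q(-46, 39)) + 317 = (1/38 + (63/16 + √5)) + 317 = (1205/304 + √5) + 317 = 97573/304 + √5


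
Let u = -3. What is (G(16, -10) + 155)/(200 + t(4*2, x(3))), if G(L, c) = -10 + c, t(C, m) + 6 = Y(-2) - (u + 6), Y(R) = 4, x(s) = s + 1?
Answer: 9/13 ≈ 0.69231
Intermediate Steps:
x(s) = 1 + s
t(C, m) = -5 (t(C, m) = -6 + (4 - (-3 + 6)) = -6 + (4 - 1*3) = -6 + (4 - 3) = -6 + 1 = -5)
(G(16, -10) + 155)/(200 + t(4*2, x(3))) = ((-10 - 10) + 155)/(200 - 5) = (-20 + 155)/195 = 135*(1/195) = 9/13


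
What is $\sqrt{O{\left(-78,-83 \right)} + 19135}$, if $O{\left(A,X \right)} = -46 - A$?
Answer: $\sqrt{19167} \approx 138.44$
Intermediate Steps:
$\sqrt{O{\left(-78,-83 \right)} + 19135} = \sqrt{\left(-46 - -78\right) + 19135} = \sqrt{\left(-46 + 78\right) + 19135} = \sqrt{32 + 19135} = \sqrt{19167}$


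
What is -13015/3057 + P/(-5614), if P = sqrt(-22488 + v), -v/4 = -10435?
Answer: -13015/3057 - sqrt(4813)/2807 ≈ -4.2822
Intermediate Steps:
v = 41740 (v = -4*(-10435) = 41740)
P = 2*sqrt(4813) (P = sqrt(-22488 + 41740) = sqrt(19252) = 2*sqrt(4813) ≈ 138.75)
-13015/3057 + P/(-5614) = -13015/3057 + (2*sqrt(4813))/(-5614) = -13015*1/3057 + (2*sqrt(4813))*(-1/5614) = -13015/3057 - sqrt(4813)/2807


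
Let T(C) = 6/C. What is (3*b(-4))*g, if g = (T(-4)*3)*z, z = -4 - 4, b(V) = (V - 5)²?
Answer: 8748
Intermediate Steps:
b(V) = (-5 + V)²
z = -8
g = 36 (g = ((6/(-4))*3)*(-8) = ((6*(-¼))*3)*(-8) = -3/2*3*(-8) = -9/2*(-8) = 36)
(3*b(-4))*g = (3*(-5 - 4)²)*36 = (3*(-9)²)*36 = (3*81)*36 = 243*36 = 8748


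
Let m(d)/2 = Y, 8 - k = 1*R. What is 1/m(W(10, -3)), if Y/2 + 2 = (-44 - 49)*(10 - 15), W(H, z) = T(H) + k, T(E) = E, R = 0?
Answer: 1/1852 ≈ 0.00053996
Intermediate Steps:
k = 8 (k = 8 - 0 = 8 - 1*0 = 8 + 0 = 8)
W(H, z) = 8 + H (W(H, z) = H + 8 = 8 + H)
Y = 926 (Y = -4 + 2*((-44 - 49)*(10 - 15)) = -4 + 2*(-93*(-5)) = -4 + 2*465 = -4 + 930 = 926)
m(d) = 1852 (m(d) = 2*926 = 1852)
1/m(W(10, -3)) = 1/1852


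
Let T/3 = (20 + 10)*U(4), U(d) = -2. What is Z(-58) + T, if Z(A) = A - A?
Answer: -180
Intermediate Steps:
Z(A) = 0
T = -180 (T = 3*((20 + 10)*(-2)) = 3*(30*(-2)) = 3*(-60) = -180)
Z(-58) + T = 0 - 180 = -180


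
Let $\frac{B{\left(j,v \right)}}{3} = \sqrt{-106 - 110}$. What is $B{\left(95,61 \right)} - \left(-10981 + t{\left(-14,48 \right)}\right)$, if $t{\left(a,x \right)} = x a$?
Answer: $11653 + 18 i \sqrt{6} \approx 11653.0 + 44.091 i$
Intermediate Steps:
$t{\left(a,x \right)} = a x$
$B{\left(j,v \right)} = 18 i \sqrt{6}$ ($B{\left(j,v \right)} = 3 \sqrt{-106 - 110} = 3 \sqrt{-216} = 3 \cdot 6 i \sqrt{6} = 18 i \sqrt{6}$)
$B{\left(95,61 \right)} - \left(-10981 + t{\left(-14,48 \right)}\right) = 18 i \sqrt{6} - \left(-10981 - 672\right) = 18 i \sqrt{6} - -11653 = 18 i \sqrt{6} + 11653 = 11653 + 18 i \sqrt{6}$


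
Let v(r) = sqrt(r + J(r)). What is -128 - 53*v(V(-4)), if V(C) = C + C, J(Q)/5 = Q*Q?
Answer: -128 - 106*sqrt(78) ≈ -1064.2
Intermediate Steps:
J(Q) = 5*Q**2 (J(Q) = 5*(Q*Q) = 5*Q**2)
V(C) = 2*C
v(r) = sqrt(r + 5*r**2)
-128 - 53*v(V(-4)) = -128 - 53*sqrt(312) = -128 - 53*2*sqrt(78) = -128 - 106*sqrt(78)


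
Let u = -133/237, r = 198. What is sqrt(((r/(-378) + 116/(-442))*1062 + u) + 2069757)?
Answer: sqrt(278113018820721630)/366639 ≈ 1438.4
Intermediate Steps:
u = -133/237 (u = -133*1/237 = -133/237 ≈ -0.56118)
sqrt(((r/(-378) + 116/(-442))*1062 + u) + 2069757) = sqrt(((198/(-378) + 116/(-442))*1062 - 133/237) + 2069757) = sqrt(((198*(-1/378) + 116*(-1/442))*1062 - 133/237) + 2069757) = sqrt(((-11/21 - 58/221)*1062 - 133/237) + 2069757) = sqrt((-3649/4641*1062 - 133/237) + 2069757) = sqrt((-1291746/1547 - 133/237) + 2069757) = sqrt(-306349553/366639 + 2069757) = sqrt(758547287170/366639) = sqrt(278113018820721630)/366639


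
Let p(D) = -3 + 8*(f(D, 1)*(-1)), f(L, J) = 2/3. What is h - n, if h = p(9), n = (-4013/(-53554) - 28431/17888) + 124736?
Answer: -13788504367351/110535456 ≈ -1.2474e+5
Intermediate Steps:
f(L, J) = ⅔ (f(L, J) = 2*(⅓) = ⅔)
n = 4595861079517/36845152 (n = (-4013*(-1/53554) - 28431*1/17888) + 124736 = (4013/53554 - 2187/1376) + 124736 = -55800355/36845152 + 124736 = 4595861079517/36845152 ≈ 1.2473e+5)
p(D) = -25/3 (p(D) = -3 + 8*((⅔)*(-1)) = -3 + 8*(-⅔) = -3 - 16/3 = -25/3)
h = -25/3 ≈ -8.3333
h - n = -25/3 - 1*4595861079517/36845152 = -25/3 - 4595861079517/36845152 = -13788504367351/110535456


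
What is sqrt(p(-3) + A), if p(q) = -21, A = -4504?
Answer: 5*I*sqrt(181) ≈ 67.268*I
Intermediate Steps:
sqrt(p(-3) + A) = sqrt(-21 - 4504) = sqrt(-4525) = 5*I*sqrt(181)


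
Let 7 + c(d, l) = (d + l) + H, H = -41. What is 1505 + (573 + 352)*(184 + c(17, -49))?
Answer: 97705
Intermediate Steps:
c(d, l) = -48 + d + l (c(d, l) = -7 + ((d + l) - 41) = -7 + (-41 + d + l) = -48 + d + l)
1505 + (573 + 352)*(184 + c(17, -49)) = 1505 + (573 + 352)*(184 + (-48 + 17 - 49)) = 1505 + 925*(184 - 80) = 1505 + 925*104 = 1505 + 96200 = 97705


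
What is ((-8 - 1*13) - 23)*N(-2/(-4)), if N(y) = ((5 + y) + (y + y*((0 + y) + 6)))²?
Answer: -15059/4 ≈ -3764.8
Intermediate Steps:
N(y) = (5 + 2*y + y*(6 + y))² (N(y) = ((5 + y) + (y + y*(y + 6)))² = ((5 + y) + (y + y*(6 + y)))² = (5 + 2*y + y*(6 + y))²)
((-8 - 1*13) - 23)*N(-2/(-4)) = ((-8 - 1*13) - 23)*(5 + (-2/(-4))² + 8*(-2/(-4)))² = ((-8 - 13) - 23)*(5 + (-2*(-¼))² + 8*(-2*(-¼)))² = (-21 - 23)*(5 + (½)² + 8*(½))² = -44*(5 + ¼ + 4)² = -44*(37/4)² = -44*1369/16 = -15059/4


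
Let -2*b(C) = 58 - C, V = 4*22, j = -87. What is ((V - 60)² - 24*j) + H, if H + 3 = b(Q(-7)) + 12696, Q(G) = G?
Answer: 31065/2 ≈ 15533.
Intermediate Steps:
V = 88
b(C) = -29 + C/2 (b(C) = -(58 - C)/2 = -29 + C/2)
H = 25321/2 (H = -3 + ((-29 + (½)*(-7)) + 12696) = -3 + ((-29 - 7/2) + 12696) = -3 + (-65/2 + 12696) = -3 + 25327/2 = 25321/2 ≈ 12661.)
((V - 60)² - 24*j) + H = ((88 - 60)² - 24*(-87)) + 25321/2 = (28² + 2088) + 25321/2 = (784 + 2088) + 25321/2 = 2872 + 25321/2 = 31065/2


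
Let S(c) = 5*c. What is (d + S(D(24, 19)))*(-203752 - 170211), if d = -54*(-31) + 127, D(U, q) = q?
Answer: -709033848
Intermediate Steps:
d = 1801 (d = 1674 + 127 = 1801)
(d + S(D(24, 19)))*(-203752 - 170211) = (1801 + 5*19)*(-203752 - 170211) = (1801 + 95)*(-373963) = 1896*(-373963) = -709033848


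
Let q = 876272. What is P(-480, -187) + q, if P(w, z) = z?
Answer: 876085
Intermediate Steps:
P(-480, -187) + q = -187 + 876272 = 876085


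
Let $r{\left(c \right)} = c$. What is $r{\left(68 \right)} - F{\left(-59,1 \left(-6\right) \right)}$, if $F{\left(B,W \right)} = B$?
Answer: $127$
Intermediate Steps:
$r{\left(68 \right)} - F{\left(-59,1 \left(-6\right) \right)} = 68 - -59 = 68 + 59 = 127$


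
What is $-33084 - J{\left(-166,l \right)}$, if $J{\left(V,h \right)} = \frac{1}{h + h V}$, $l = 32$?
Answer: $- \frac{174683519}{5280} \approx -33084.0$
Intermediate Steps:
$J{\left(V,h \right)} = \frac{1}{h + V h}$
$-33084 - J{\left(-166,l \right)} = -33084 - \frac{1}{32 \left(1 - 166\right)} = -33084 - \frac{1}{32 \left(-165\right)} = -33084 - \frac{1}{32} \left(- \frac{1}{165}\right) = -33084 - - \frac{1}{5280} = -33084 + \frac{1}{5280} = - \frac{174683519}{5280}$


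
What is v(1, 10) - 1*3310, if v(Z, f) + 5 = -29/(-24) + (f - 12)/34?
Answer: -1352051/408 ≈ -3313.9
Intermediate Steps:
v(Z, f) = -1691/408 + f/34 (v(Z, f) = -5 + (-29/(-24) + (f - 12)/34) = -5 + (-29*(-1/24) + (-12 + f)*(1/34)) = -5 + (29/24 + (-6/17 + f/34)) = -5 + (349/408 + f/34) = -1691/408 + f/34)
v(1, 10) - 1*3310 = (-1691/408 + (1/34)*10) - 1*3310 = (-1691/408 + 5/17) - 3310 = -1571/408 - 3310 = -1352051/408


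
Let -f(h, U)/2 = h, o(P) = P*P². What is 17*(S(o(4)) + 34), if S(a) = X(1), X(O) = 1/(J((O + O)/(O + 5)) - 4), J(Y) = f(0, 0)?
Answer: 2295/4 ≈ 573.75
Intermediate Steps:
o(P) = P³
f(h, U) = -2*h
J(Y) = 0 (J(Y) = -2*0 = 0)
X(O) = -¼ (X(O) = 1/(0 - 4) = 1/(-4) = -¼)
S(a) = -¼
17*(S(o(4)) + 34) = 17*(-¼ + 34) = 17*(135/4) = 2295/4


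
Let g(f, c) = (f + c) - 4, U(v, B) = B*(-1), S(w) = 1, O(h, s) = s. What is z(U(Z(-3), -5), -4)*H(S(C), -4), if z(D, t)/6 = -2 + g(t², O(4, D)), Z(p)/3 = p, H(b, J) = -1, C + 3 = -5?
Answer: -90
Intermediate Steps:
C = -8 (C = -3 - 5 = -8)
Z(p) = 3*p
U(v, B) = -B
g(f, c) = -4 + c + f (g(f, c) = (c + f) - 4 = -4 + c + f)
z(D, t) = -36 + 6*D + 6*t² (z(D, t) = 6*(-2 + (-4 + D + t²)) = 6*(-6 + D + t²) = -36 + 6*D + 6*t²)
z(U(Z(-3), -5), -4)*H(S(C), -4) = (-36 + 6*(-1*(-5)) + 6*(-4)²)*(-1) = (-36 + 6*5 + 6*16)*(-1) = (-36 + 30 + 96)*(-1) = 90*(-1) = -90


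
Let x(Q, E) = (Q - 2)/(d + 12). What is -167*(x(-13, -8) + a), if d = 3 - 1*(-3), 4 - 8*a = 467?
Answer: 235303/24 ≈ 9804.3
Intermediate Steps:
a = -463/8 (a = 1/2 - 1/8*467 = 1/2 - 467/8 = -463/8 ≈ -57.875)
d = 6 (d = 3 + 3 = 6)
x(Q, E) = -1/9 + Q/18 (x(Q, E) = (Q - 2)/(6 + 12) = (-2 + Q)/18 = (-2 + Q)*(1/18) = -1/9 + Q/18)
-167*(x(-13, -8) + a) = -167*((-1/9 + (1/18)*(-13)) - 463/8) = -167*((-1/9 - 13/18) - 463/8) = -167*(-5/6 - 463/8) = -167*(-1409/24) = 235303/24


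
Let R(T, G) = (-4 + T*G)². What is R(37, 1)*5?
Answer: 5445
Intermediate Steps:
R(T, G) = (-4 + G*T)²
R(37, 1)*5 = (-4 + 1*37)²*5 = (-4 + 37)²*5 = 33²*5 = 1089*5 = 5445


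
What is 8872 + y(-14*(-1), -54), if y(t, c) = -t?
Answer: 8858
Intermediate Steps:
8872 + y(-14*(-1), -54) = 8872 - (-14)*(-1) = 8872 - 1*14 = 8872 - 14 = 8858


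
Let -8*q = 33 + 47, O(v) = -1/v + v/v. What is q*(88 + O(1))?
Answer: -880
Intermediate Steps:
O(v) = 1 - 1/v (O(v) = -1/v + 1 = 1 - 1/v)
q = -10 (q = -(33 + 47)/8 = -⅛*80 = -10)
q*(88 + O(1)) = -10*(88 + (-1 + 1)/1) = -10*(88 + 1*0) = -10*(88 + 0) = -10*88 = -880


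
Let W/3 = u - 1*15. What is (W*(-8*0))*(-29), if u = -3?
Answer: 0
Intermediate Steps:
W = -54 (W = 3*(-3 - 1*15) = 3*(-3 - 15) = 3*(-18) = -54)
(W*(-8*0))*(-29) = -(-432)*0*(-29) = -54*0*(-29) = 0*(-29) = 0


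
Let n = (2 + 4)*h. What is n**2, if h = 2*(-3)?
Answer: 1296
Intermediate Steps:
h = -6
n = -36 (n = (2 + 4)*(-6) = 6*(-6) = -36)
n**2 = (-36)**2 = 1296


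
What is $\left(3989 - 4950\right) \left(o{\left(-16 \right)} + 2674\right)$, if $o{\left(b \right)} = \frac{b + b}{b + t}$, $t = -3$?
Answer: $- \frac{48855318}{19} \approx -2.5713 \cdot 10^{6}$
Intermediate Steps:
$o{\left(b \right)} = \frac{2 b}{-3 + b}$ ($o{\left(b \right)} = \frac{b + b}{b - 3} = \frac{2 b}{-3 + b}$)
$\left(3989 - 4950\right) \left(o{\left(-16 \right)} + 2674\right) = \left(3989 - 4950\right) \left(2 \left(-16\right) \frac{1}{-3 - 16} + 2674\right) = - 961 \left(2 \left(-16\right) \frac{1}{-19} + 2674\right) = - 961 \left(2 \left(-16\right) \left(- \frac{1}{19}\right) + 2674\right) = - 961 \left(\frac{32}{19} + 2674\right) = \left(-961\right) \frac{50838}{19} = - \frac{48855318}{19}$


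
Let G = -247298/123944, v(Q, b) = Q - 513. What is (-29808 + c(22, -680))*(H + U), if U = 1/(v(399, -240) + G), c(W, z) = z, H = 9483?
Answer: -2078308293740392/7188457 ≈ -2.8912e+8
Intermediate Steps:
v(Q, b) = -513 + Q
G = -123649/61972 (G = -247298*1/123944 = -123649/61972 ≈ -1.9952)
U = -61972/7188457 (U = 1/((-513 + 399) - 123649/61972) = 1/(-114 - 123649/61972) = 1/(-7188457/61972) = -61972/7188457 ≈ -0.0086210)
(-29808 + c(22, -680))*(H + U) = (-29808 - 680)*(9483 - 61972/7188457) = -30488*68168075759/7188457 = -2078308293740392/7188457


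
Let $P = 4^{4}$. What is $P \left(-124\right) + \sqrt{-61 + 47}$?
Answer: $-31744 + i \sqrt{14} \approx -31744.0 + 3.7417 i$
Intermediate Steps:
$P = 256$
$P \left(-124\right) + \sqrt{-61 + 47} = 256 \left(-124\right) + \sqrt{-61 + 47} = -31744 + \sqrt{-14} = -31744 + i \sqrt{14}$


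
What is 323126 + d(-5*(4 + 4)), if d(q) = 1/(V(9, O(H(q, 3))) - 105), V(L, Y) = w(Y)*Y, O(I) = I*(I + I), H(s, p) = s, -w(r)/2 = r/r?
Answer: 2101934629/6505 ≈ 3.2313e+5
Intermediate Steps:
w(r) = -2 (w(r) = -2*r/r = -2*1 = -2)
O(I) = 2*I² (O(I) = I*(2*I) = 2*I²)
V(L, Y) = -2*Y
d(q) = 1/(-105 - 4*q²) (d(q) = 1/(-4*q² - 105) = 1/(-105 - 4*q²))
323126 + d(-5*(4 + 4)) = 323126 + 1/(-105 - 4*25*(4 + 4)²) = 323126 + 1/(-105 - 4*(-5*8)²) = 323126 + 1/(-105 - 4*(-40)²) = 323126 + 1/(-105 - 4*1600) = 323126 + 1/(-105 - 6400) = 323126 + 1/(-6505) = 323126 - 1/6505 = 2101934629/6505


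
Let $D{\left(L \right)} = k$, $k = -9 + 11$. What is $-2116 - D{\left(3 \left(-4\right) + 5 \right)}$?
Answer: $-2118$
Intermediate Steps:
$k = 2$
$D{\left(L \right)} = 2$
$-2116 - D{\left(3 \left(-4\right) + 5 \right)} = -2116 - 2 = -2118$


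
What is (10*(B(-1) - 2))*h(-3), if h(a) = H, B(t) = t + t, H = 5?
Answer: -200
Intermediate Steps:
B(t) = 2*t
h(a) = 5
(10*(B(-1) - 2))*h(-3) = (10*(2*(-1) - 2))*5 = (10*(-2 - 2))*5 = (10*(-4))*5 = -40*5 = -200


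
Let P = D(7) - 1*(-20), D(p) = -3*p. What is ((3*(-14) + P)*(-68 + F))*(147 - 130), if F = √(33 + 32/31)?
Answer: 49708 - 731*√32705/31 ≈ 45444.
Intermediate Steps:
P = -1 (P = -3*7 - 1*(-20) = -21 + 20 = -1)
F = √32705/31 (F = √(33 + 32*(1/31)) = √(33 + 32/31) = √(1055/31) = √32705/31 ≈ 5.8337)
((3*(-14) + P)*(-68 + F))*(147 - 130) = ((3*(-14) - 1)*(-68 + √32705/31))*(147 - 130) = ((-42 - 1)*(-68 + √32705/31))*17 = -43*(-68 + √32705/31)*17 = (2924 - 43*√32705/31)*17 = 49708 - 731*√32705/31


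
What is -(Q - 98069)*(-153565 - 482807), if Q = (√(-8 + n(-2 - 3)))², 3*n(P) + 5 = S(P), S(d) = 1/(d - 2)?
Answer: -436901832972/7 ≈ -6.2415e+10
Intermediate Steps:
S(d) = 1/(-2 + d)
n(P) = -5/3 + 1/(3*(-2 + P))
Q = -68/7 (Q = (√(-8 + (11 - 5*(-2 - 3))/(3*(-2 + (-2 - 3)))))² = (√(-8 + (11 - 5*(-5))/(3*(-2 - 5))))² = (√(-8 + (⅓)*(11 + 25)/(-7)))² = (√(-8 + (⅓)*(-⅐)*36))² = (√(-8 - 12/7))² = (√(-68/7))² = (2*I*√119/7)² = -68/7 ≈ -9.7143)
-(Q - 98069)*(-153565 - 482807) = -(-68/7 - 98069)*(-153565 - 482807) = -(-686551)*(-636372)/7 = -1*436901832972/7 = -436901832972/7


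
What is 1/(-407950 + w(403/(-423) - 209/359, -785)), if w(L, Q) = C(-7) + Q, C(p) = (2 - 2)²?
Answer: -1/408735 ≈ -2.4466e-6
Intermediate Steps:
C(p) = 0 (C(p) = 0² = 0)
w(L, Q) = Q (w(L, Q) = 0 + Q = Q)
1/(-407950 + w(403/(-423) - 209/359, -785)) = 1/(-407950 - 785) = 1/(-408735) = -1/408735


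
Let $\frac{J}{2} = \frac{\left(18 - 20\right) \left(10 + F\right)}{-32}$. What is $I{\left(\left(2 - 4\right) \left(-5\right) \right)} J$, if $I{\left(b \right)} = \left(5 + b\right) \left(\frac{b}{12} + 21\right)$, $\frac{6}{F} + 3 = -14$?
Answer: $\frac{26855}{68} \approx 394.93$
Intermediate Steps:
$F = - \frac{6}{17}$ ($F = \frac{6}{-3 - 14} = \frac{6}{-17} = 6 \left(- \frac{1}{17}\right) = - \frac{6}{17} \approx -0.35294$)
$I{\left(b \right)} = \left(5 + b\right) \left(21 + \frac{b}{12}\right)$ ($I{\left(b \right)} = \left(5 + b\right) \left(b \frac{1}{12} + 21\right) = \left(5 + b\right) \left(\frac{b}{12} + 21\right) = \left(5 + b\right) \left(21 + \frac{b}{12}\right)$)
$J = \frac{41}{34}$ ($J = 2 \frac{\left(18 - 20\right) \left(10 - \frac{6}{17}\right)}{-32} = 2 \left(-2\right) \frac{164}{17} \left(- \frac{1}{32}\right) = 2 \left(\left(- \frac{328}{17}\right) \left(- \frac{1}{32}\right)\right) = 2 \cdot \frac{41}{68} = \frac{41}{34} \approx 1.2059$)
$I{\left(\left(2 - 4\right) \left(-5\right) \right)} J = \left(105 + \frac{\left(\left(2 - 4\right) \left(-5\right)\right)^{2}}{12} + \frac{257 \left(2 - 4\right) \left(-5\right)}{12}\right) \frac{41}{34} = \left(105 + \frac{\left(\left(-2\right) \left(-5\right)\right)^{2}}{12} + \frac{257 \left(\left(-2\right) \left(-5\right)\right)}{12}\right) \frac{41}{34} = \left(105 + \frac{10^{2}}{12} + \frac{257}{12} \cdot 10\right) \frac{41}{34} = \left(105 + \frac{1}{12} \cdot 100 + \frac{1285}{6}\right) \frac{41}{34} = \left(105 + \frac{25}{3} + \frac{1285}{6}\right) \frac{41}{34} = \frac{655}{2} \cdot \frac{41}{34} = \frac{26855}{68}$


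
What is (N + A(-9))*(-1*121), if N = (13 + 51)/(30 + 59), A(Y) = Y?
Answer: 89177/89 ≈ 1002.0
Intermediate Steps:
N = 64/89 ≈ 0.71910
(N + A(-9))*(-1*121) = (64/89 - 9)*(-1*121) = -737/89*(-121) = 89177/89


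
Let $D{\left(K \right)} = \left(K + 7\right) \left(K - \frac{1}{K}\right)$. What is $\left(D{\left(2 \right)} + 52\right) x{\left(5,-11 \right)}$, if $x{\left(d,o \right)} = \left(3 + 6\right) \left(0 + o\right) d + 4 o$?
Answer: $- \frac{70609}{2} \approx -35305.0$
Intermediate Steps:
$x{\left(d,o \right)} = 4 o + 9 d o$ ($x{\left(d,o \right)} = 9 o d + 4 o = 9 d o + 4 o = 4 o + 9 d o$)
$D{\left(K \right)} = \left(7 + K\right) \left(K - \frac{1}{K}\right)$
$\left(D{\left(2 \right)} + 52\right) x{\left(5,-11 \right)} = \left(\left(-1 + 2^{2} - \frac{7}{2} + 7 \cdot 2\right) + 52\right) \left(- 11 \left(4 + 9 \cdot 5\right)\right) = \left(\left(-1 + 4 - \frac{7}{2} + 14\right) + 52\right) \left(- 11 \left(4 + 45\right)\right) = \left(\left(-1 + 4 - \frac{7}{2} + 14\right) + 52\right) \left(\left(-11\right) 49\right) = \left(\frac{27}{2} + 52\right) \left(-539\right) = \frac{131}{2} \left(-539\right) = - \frac{70609}{2}$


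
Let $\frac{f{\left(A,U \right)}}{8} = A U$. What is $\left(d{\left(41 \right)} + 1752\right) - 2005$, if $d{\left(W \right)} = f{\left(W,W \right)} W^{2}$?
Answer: $22605835$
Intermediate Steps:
$f{\left(A,U \right)} = 8 A U$
$d{\left(W \right)} = 8 W^{4}$ ($d{\left(W \right)} = 8 W W W^{2} = 8 W^{2} W^{2} = 8 W^{4}$)
$\left(d{\left(41 \right)} + 1752\right) - 2005 = \left(8 \cdot 41^{4} + 1752\right) - 2005 = \left(8 \cdot 2825761 + 1752\right) - 2005 = \left(22606088 + 1752\right) - 2005 = 22607840 - 2005 = 22605835$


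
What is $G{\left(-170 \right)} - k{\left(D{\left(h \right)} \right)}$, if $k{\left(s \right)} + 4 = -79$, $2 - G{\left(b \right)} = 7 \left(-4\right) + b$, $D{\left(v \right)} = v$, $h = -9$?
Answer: $283$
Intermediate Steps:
$G{\left(b \right)} = 30 - b$ ($G{\left(b \right)} = 2 - \left(7 \left(-4\right) + b\right) = 2 - \left(-28 + b\right) = 30 - b$)
$k{\left(s \right)} = -83$ ($k{\left(s \right)} = -4 - 79 = -83$)
$G{\left(-170 \right)} - k{\left(D{\left(h \right)} \right)} = \left(30 - -170\right) - -83 = \left(30 + 170\right) + 83 = 200 + 83 = 283$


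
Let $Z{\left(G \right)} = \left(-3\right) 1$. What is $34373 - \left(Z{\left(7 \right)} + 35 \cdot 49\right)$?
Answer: $32661$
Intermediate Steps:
$Z{\left(G \right)} = -3$
$34373 - \left(Z{\left(7 \right)} + 35 \cdot 49\right) = 34373 - \left(-3 + 35 \cdot 49\right) = 34373 - \left(-3 + 1715\right) = 34373 - 1712 = 32661$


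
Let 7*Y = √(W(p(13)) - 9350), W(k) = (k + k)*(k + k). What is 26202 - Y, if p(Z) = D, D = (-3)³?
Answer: 26202 - I*√6434/7 ≈ 26202.0 - 11.459*I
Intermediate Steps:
D = -27
p(Z) = -27
W(k) = 4*k² (W(k) = (2*k)*(2*k) = 4*k²)
Y = I*√6434/7 (Y = √(4*(-27)² - 9350)/7 = √(4*729 - 9350)/7 = √(2916 - 9350)/7 = √(-6434)/7 = (I*√6434)/7 = I*√6434/7 ≈ 11.459*I)
26202 - Y = 26202 - I*√6434/7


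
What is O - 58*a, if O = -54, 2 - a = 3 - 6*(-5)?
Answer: 1744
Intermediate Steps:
a = -31 (a = 2 - (3 - 6*(-5)) = 2 - (3 + 30) = 2 - 1*33 = 2 - 33 = -31)
O - 58*a = -54 - 58*(-31) = -54 + 1798 = 1744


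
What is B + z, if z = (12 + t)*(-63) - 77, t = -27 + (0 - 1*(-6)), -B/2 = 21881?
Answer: -43272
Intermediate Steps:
B = -43762 (B = -2*21881 = -43762)
t = -21 (t = -27 + (0 + 6) = -27 + 6 = -21)
z = 490 (z = (12 - 21)*(-63) - 77 = -9*(-63) - 77 = 567 - 77 = 490)
B + z = -43762 + 490 = -43272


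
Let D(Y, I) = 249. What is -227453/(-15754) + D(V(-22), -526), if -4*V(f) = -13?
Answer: 4150199/15754 ≈ 263.44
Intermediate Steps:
V(f) = 13/4 (V(f) = -1/4*(-13) = 13/4)
-227453/(-15754) + D(V(-22), -526) = -227453/(-15754) + 249 = -227453*(-1/15754) + 249 = 227453/15754 + 249 = 4150199/15754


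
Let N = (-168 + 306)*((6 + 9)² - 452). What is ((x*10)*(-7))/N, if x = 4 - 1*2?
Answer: 70/15663 ≈ 0.0044691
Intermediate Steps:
x = 2 (x = 4 - 2 = 2)
N = -31326 (N = 138*(15² - 452) = 138*(225 - 452) = 138*(-227) = -31326)
((x*10)*(-7))/N = ((2*10)*(-7))/(-31326) = (20*(-7))*(-1/31326) = -140*(-1/31326) = 70/15663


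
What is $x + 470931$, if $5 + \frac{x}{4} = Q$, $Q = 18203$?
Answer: $543723$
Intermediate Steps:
$x = 72792$ ($x = -20 + 4 \cdot 18203 = -20 + 72812 = 72792$)
$x + 470931 = 72792 + 470931 = 543723$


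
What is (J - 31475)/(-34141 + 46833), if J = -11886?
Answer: -43361/12692 ≈ -3.4164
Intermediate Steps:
(J - 31475)/(-34141 + 46833) = (-11886 - 31475)/(-34141 + 46833) = -43361/12692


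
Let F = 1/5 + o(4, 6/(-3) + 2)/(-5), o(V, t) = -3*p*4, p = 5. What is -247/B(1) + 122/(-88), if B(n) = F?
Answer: -58061/2684 ≈ -21.632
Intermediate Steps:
o(V, t) = -60 (o(V, t) = -3*5*4 = -15*4 = -60)
F = 61/5 (F = 1/5 - 60/(-5) = 1*(1/5) - 60*(-1/5) = 1/5 + 12 = 61/5 ≈ 12.200)
B(n) = 61/5
-247/B(1) + 122/(-88) = -247/61/5 + 122/(-88) = -247*5/61 + 122*(-1/88) = -1235/61 - 61/44 = -58061/2684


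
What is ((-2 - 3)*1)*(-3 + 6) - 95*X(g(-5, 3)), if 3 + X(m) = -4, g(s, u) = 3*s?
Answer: 650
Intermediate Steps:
X(m) = -7 (X(m) = -3 - 4 = -7)
((-2 - 3)*1)*(-3 + 6) - 95*X(g(-5, 3)) = ((-2 - 3)*1)*(-3 + 6) - 95*(-7) = -5*1*3 + 665 = -5*3 + 665 = -15 + 665 = 650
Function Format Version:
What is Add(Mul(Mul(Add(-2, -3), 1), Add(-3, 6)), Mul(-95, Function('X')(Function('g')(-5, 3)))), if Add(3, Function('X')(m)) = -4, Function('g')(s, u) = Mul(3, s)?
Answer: 650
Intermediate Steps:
Function('X')(m) = -7 (Function('X')(m) = Add(-3, -4) = -7)
Add(Mul(Mul(Add(-2, -3), 1), Add(-3, 6)), Mul(-95, Function('X')(Function('g')(-5, 3)))) = Add(Mul(Mul(Add(-2, -3), 1), Add(-3, 6)), Mul(-95, -7)) = Add(Mul(Mul(-5, 1), 3), 665) = Add(Mul(-5, 3), 665) = Add(-15, 665) = 650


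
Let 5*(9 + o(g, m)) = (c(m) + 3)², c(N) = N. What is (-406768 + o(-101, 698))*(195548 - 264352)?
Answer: 106129069136/5 ≈ 2.1226e+10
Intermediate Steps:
o(g, m) = -9 + (3 + m)²/5 (o(g, m) = -9 + (m + 3)²/5 = -9 + (3 + m)²/5)
(-406768 + o(-101, 698))*(195548 - 264352) = (-406768 + (-9 + (3 + 698)²/5))*(195548 - 264352) = (-406768 + (-9 + (⅕)*701²))*(-68804) = (-406768 + (-9 + (⅕)*491401))*(-68804) = (-406768 + (-9 + 491401/5))*(-68804) = (-406768 + 491356/5)*(-68804) = -1542484/5*(-68804) = 106129069136/5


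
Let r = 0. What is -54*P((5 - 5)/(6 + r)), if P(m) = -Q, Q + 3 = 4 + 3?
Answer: 216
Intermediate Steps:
Q = 4 (Q = -3 + (4 + 3) = -3 + 7 = 4)
P(m) = -4 (P(m) = -1*4 = -4)
-54*P((5 - 5)/(6 + r)) = -54*(-4) = 216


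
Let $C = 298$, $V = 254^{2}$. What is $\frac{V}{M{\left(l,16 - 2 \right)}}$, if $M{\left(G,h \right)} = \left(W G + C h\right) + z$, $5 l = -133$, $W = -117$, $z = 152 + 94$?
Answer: $\frac{322580}{37651} \approx 8.5676$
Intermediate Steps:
$V = 64516$
$z = 246$
$l = - \frac{133}{5}$ ($l = \frac{1}{5} \left(-133\right) = - \frac{133}{5} \approx -26.6$)
$M{\left(G,h \right)} = 246 - 117 G + 298 h$ ($M{\left(G,h \right)} = \left(- 117 G + 298 h\right) + 246 = 246 - 117 G + 298 h$)
$\frac{V}{M{\left(l,16 - 2 \right)}} = \frac{64516}{246 - - \frac{15561}{5} + 298 \left(16 - 2\right)} = \frac{64516}{246 + \frac{15561}{5} + 298 \left(16 - 2\right)} = \frac{64516}{246 + \frac{15561}{5} + 298 \cdot 14} = \frac{64516}{246 + \frac{15561}{5} + 4172} = \frac{64516}{\frac{37651}{5}} = 64516 \cdot \frac{5}{37651} = \frac{322580}{37651}$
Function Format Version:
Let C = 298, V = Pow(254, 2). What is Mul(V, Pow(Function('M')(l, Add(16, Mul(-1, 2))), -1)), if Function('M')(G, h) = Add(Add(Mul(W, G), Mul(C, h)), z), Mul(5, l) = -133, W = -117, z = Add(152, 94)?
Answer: Rational(322580, 37651) ≈ 8.5676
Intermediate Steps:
V = 64516
z = 246
l = Rational(-133, 5) (l = Mul(Rational(1, 5), -133) = Rational(-133, 5) ≈ -26.600)
Function('M')(G, h) = Add(246, Mul(-117, G), Mul(298, h)) (Function('M')(G, h) = Add(Add(Mul(-117, G), Mul(298, h)), 246) = Add(246, Mul(-117, G), Mul(298, h)))
Mul(V, Pow(Function('M')(l, Add(16, Mul(-1, 2))), -1)) = Mul(64516, Pow(Add(246, Mul(-117, Rational(-133, 5)), Mul(298, Add(16, Mul(-1, 2)))), -1)) = Mul(64516, Pow(Add(246, Rational(15561, 5), Mul(298, Add(16, -2))), -1)) = Mul(64516, Pow(Add(246, Rational(15561, 5), Mul(298, 14)), -1)) = Mul(64516, Pow(Add(246, Rational(15561, 5), 4172), -1)) = Mul(64516, Pow(Rational(37651, 5), -1)) = Mul(64516, Rational(5, 37651)) = Rational(322580, 37651)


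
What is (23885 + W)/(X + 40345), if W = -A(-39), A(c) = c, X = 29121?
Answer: 11962/34733 ≈ 0.34440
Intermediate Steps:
W = 39 (W = -1*(-39) = 39)
(23885 + W)/(X + 40345) = (23885 + 39)/(29121 + 40345) = 23924/69466 = 23924*(1/69466) = 11962/34733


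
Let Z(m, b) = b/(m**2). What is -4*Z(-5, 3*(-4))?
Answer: 48/25 ≈ 1.9200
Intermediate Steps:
Z(m, b) = b/m**2
-4*Z(-5, 3*(-4)) = -4*3*(-4)/(-5)**2 = -(-48)/25 = -4*(-12/25) = 48/25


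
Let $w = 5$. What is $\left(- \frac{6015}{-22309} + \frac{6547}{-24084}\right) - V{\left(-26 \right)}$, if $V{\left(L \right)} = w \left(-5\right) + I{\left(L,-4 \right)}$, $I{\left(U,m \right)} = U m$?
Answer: $- \frac{42447098287}{537289956} \approx -79.002$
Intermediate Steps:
$V{\left(L \right)} = -25 - 4 L$ ($V{\left(L \right)} = 5 \left(-5\right) + L \left(-4\right) = -25 - 4 L$)
$\left(- \frac{6015}{-22309} + \frac{6547}{-24084}\right) - V{\left(-26 \right)} = \left(- \frac{6015}{-22309} + \frac{6547}{-24084}\right) - \left(-25 - -104\right) = \left(\left(-6015\right) \left(- \frac{1}{22309}\right) + 6547 \left(- \frac{1}{24084}\right)\right) - \left(-25 + 104\right) = \left(\frac{6015}{22309} - \frac{6547}{24084}\right) - 79 = - \frac{1191763}{537289956} - 79 = - \frac{42447098287}{537289956}$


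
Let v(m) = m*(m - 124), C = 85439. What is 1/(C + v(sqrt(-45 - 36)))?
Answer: 42679/3643616810 + 279*I/1821808405 ≈ 1.1713e-5 + 1.5314e-7*I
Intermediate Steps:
v(m) = m*(-124 + m)
1/(C + v(sqrt(-45 - 36))) = 1/(85439 + sqrt(-45 - 36)*(-124 + sqrt(-45 - 36))) = 1/(85439 + sqrt(-81)*(-124 + sqrt(-81))) = 1/(85439 + (9*I)*(-124 + 9*I)) = 1/(85439 + 9*I*(-124 + 9*I))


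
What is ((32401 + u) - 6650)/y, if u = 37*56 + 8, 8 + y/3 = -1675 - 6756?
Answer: -9277/8439 ≈ -1.0993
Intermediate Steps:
y = -25317 (y = -24 + 3*(-1675 - 6756) = -24 + 3*(-8431) = -24 - 25293 = -25317)
u = 2080 (u = 2072 + 8 = 2080)
((32401 + u) - 6650)/y = ((32401 + 2080) - 6650)/(-25317) = (34481 - 6650)*(-1/25317) = 27831*(-1/25317) = -9277/8439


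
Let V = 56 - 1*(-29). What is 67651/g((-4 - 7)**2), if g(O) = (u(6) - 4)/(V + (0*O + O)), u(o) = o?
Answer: 6968053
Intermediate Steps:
V = 85 (V = 56 + 29 = 85)
g(O) = 2/(85 + O) (g(O) = (6 - 4)/(85 + (0*O + O)) = 2/(85 + (0 + O)) = 2/(85 + O))
67651/g((-4 - 7)**2) = 67651/((2/(85 + (-4 - 7)**2))) = 67651/((2/(85 + (-11)**2))) = 67651/((2/(85 + 121))) = 67651/((2/206)) = 67651/((2*(1/206))) = 67651/(1/103) = 67651*103 = 6968053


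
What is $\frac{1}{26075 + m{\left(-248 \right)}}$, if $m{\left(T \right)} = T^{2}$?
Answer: $\frac{1}{87579} \approx 1.1418 \cdot 10^{-5}$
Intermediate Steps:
$\frac{1}{26075 + m{\left(-248 \right)}} = \frac{1}{26075 + \left(-248\right)^{2}} = \frac{1}{26075 + 61504} = \frac{1}{87579}$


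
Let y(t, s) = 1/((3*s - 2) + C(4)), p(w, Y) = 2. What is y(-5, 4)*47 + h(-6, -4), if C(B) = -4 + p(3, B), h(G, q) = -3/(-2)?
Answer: 59/8 ≈ 7.3750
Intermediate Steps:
h(G, q) = 3/2 (h(G, q) = -3*(-½) = 3/2)
C(B) = -2 (C(B) = -4 + 2 = -2)
y(t, s) = 1/(-4 + 3*s) (y(t, s) = 1/((3*s - 2) - 2) = 1/((-2 + 3*s) - 2) = 1/(-4 + 3*s))
y(-5, 4)*47 + h(-6, -4) = 47/(-4 + 3*4) + 3/2 = 47/(-4 + 12) + 3/2 = 47/8 + 3/2 = 59/8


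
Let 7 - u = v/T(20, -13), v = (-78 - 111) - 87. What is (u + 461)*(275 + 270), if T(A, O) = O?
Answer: 3165360/13 ≈ 2.4349e+5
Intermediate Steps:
v = -276 (v = -189 - 87 = -276)
u = -185/13 (u = 7 - (-276)/(-13) = 7 - (-276)*(-1)/13 = 7 - 1*276/13 = 7 - 276/13 = -185/13 ≈ -14.231)
(u + 461)*(275 + 270) = (-185/13 + 461)*(275 + 270) = (5808/13)*545 = 3165360/13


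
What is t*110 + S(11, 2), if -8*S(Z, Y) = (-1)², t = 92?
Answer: 80959/8 ≈ 10120.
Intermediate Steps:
S(Z, Y) = -⅛ (S(Z, Y) = -⅛*(-1)² = -⅛*1 = -⅛)
t*110 + S(11, 2) = 92*110 - ⅛ = 10120 - ⅛ = 80959/8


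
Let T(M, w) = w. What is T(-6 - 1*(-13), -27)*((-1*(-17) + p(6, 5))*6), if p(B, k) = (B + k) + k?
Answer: -5346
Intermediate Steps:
p(B, k) = B + 2*k
T(-6 - 1*(-13), -27)*((-1*(-17) + p(6, 5))*6) = -27*(-1*(-17) + (6 + 2*5))*6 = -27*(17 + (6 + 10))*6 = -27*(17 + 16)*6 = -891*6 = -27*198 = -5346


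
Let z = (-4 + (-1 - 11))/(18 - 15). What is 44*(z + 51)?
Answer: 6028/3 ≈ 2009.3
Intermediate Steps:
z = -16/3 (z = (-4 - 12)/3 = -16*1/3 = -16/3 ≈ -5.3333)
44*(z + 51) = 44*(-16/3 + 51) = 44*(137/3) = 6028/3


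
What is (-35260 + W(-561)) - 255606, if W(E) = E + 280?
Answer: -291147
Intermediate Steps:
W(E) = 280 + E
(-35260 + W(-561)) - 255606 = (-35260 + (280 - 561)) - 255606 = (-35260 - 281) - 255606 = -35541 - 255606 = -291147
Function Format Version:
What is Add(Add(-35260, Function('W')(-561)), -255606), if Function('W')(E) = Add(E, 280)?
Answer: -291147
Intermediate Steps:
Function('W')(E) = Add(280, E)
Add(Add(-35260, Function('W')(-561)), -255606) = Add(Add(-35260, Add(280, -561)), -255606) = Add(Add(-35260, -281), -255606) = Add(-35541, -255606) = -291147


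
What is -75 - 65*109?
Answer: -7160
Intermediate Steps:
-75 - 65*109 = -75 - 7085 = -7160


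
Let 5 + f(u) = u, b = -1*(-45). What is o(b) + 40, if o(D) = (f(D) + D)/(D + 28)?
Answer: 3005/73 ≈ 41.164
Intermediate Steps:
b = 45
f(u) = -5 + u
o(D) = (-5 + 2*D)/(28 + D) (o(D) = ((-5 + D) + D)/(D + 28) = (-5 + 2*D)/(28 + D))
o(b) + 40 = (-5 + 2*45)/(28 + 45) + 40 = (-5 + 90)/73 + 40 = (1/73)*85 + 40 = 85/73 + 40 = 3005/73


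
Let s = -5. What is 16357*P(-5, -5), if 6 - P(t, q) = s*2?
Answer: 261712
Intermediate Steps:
P(t, q) = 16 (P(t, q) = 6 - (-5)*2 = 6 - 1*(-10) = 6 + 10 = 16)
16357*P(-5, -5) = 16357*16 = 261712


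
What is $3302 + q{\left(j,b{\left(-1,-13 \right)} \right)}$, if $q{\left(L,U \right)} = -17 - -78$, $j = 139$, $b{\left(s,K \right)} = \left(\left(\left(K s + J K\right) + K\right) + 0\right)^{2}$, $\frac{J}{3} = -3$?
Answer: $3363$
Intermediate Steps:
$J = -9$ ($J = 3 \left(-3\right) = -9$)
$b{\left(s,K \right)} = \left(- 8 K + K s\right)^{2}$ ($b{\left(s,K \right)} = \left(\left(\left(K s - 9 K\right) + K\right) + 0\right)^{2} = \left(\left(\left(- 9 K + K s\right) + K\right) + 0\right)^{2} = \left(\left(- 8 K + K s\right) + 0\right)^{2} = \left(- 8 K + K s\right)^{2}$)
$q{\left(L,U \right)} = 61$ ($q{\left(L,U \right)} = -17 + 78 = 61$)
$3302 + q{\left(j,b{\left(-1,-13 \right)} \right)} = 3302 + 61 = 3363$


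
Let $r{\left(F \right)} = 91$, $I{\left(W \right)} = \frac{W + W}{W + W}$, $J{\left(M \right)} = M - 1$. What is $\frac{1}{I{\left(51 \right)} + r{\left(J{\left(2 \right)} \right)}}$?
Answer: $\frac{1}{92} \approx 0.01087$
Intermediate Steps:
$J{\left(M \right)} = -1 + M$
$I{\left(W \right)} = 1$ ($I{\left(W \right)} = \frac{2 W}{2 W} = 2 W \frac{1}{2 W} = 1$)
$\frac{1}{I{\left(51 \right)} + r{\left(J{\left(2 \right)} \right)}} = \frac{1}{1 + 91} = \frac{1}{92}$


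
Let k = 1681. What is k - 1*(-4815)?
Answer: 6496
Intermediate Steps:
k - 1*(-4815) = 1681 - 1*(-4815) = 1681 + 4815 = 6496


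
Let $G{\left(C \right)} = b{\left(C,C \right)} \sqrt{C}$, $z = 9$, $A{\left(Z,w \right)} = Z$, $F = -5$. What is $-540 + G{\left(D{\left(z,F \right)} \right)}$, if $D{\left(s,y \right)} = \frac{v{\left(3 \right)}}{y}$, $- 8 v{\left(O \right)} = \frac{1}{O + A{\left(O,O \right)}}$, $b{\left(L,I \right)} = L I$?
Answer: $-540 + \frac{\sqrt{15}}{3456000} \approx -540.0$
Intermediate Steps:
$b{\left(L,I \right)} = I L$
$v{\left(O \right)} = - \frac{1}{16 O}$ ($v{\left(O \right)} = - \frac{1}{8 \left(O + O\right)} = - \frac{1}{8 \cdot 2 O} = - \frac{\frac{1}{2} \frac{1}{O}}{8} = - \frac{1}{16 O}$)
$D{\left(s,y \right)} = - \frac{1}{48 y}$ ($D{\left(s,y \right)} = \frac{\left(- \frac{1}{16}\right) \frac{1}{3}}{y} = - \frac{1}{48 y}$)
$G{\left(C \right)} = C^{\frac{5}{2}}$ ($G{\left(C \right)} = C C \sqrt{C} = C^{2} \sqrt{C} = C^{\frac{5}{2}}$)
$-540 + G{\left(D{\left(z,F \right)} \right)} = -540 + \left(- \frac{1}{48 \left(-5\right)}\right)^{\frac{5}{2}} = -540 + \left(\left(- \frac{1}{48}\right) \left(- \frac{1}{5}\right)\right)^{\frac{5}{2}} = -540 + \left(\frac{1}{240}\right)^{\frac{5}{2}} = -540 + \frac{\sqrt{15}}{3456000}$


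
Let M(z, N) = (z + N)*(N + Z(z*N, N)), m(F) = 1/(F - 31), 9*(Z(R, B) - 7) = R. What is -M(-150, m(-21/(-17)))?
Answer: 867351725/768108 ≈ 1129.2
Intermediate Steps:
Z(R, B) = 7 + R/9
m(F) = 1/(-31 + F)
M(z, N) = (N + z)*(7 + N + N*z/9) (M(z, N) = (z + N)*(N + (7 + (z*N)/9)) = (N + z)*(N + (7 + (N*z)/9)) = (N + z)*(N + (7 + N*z/9)) = (N + z)*(7 + N + N*z/9))
-M(-150, m(-21/(-17))) = -((1/(-31 - 21/(-17)))² - 150/(-31 - 21/(-17)) + (63 - 150/(-31 - 21/(-17)))/(9*(-31 - 21/(-17))) + (⅑)*(-150)*(63 - 150/(-31 - 21/(-17)))) = -((1/(-31 - 21*(-1/17)))² - 150/(-31 - 21*(-1/17)) + (63 - 150/(-31 - 21*(-1/17)))/(9*(-31 - 21*(-1/17))) + (⅑)*(-150)*(63 - 150/(-31 - 21*(-1/17)))) = -((1/(-31 + 21/17))² - 150/(-31 + 21/17) + (63 - 150/(-31 + 21/17))/(9*(-31 + 21/17)) + (⅑)*(-150)*(63 - 150/(-31 + 21/17))) = -((1/(-506/17))² - 150/(-506/17) + (63 - 150/(-506/17))/(9*(-506/17)) + (⅑)*(-150)*(63 - 150/(-506/17))) = -((-17/506)² - 17/506*(-150) + (⅑)*(-17/506)*(63 - 17/506*(-150)) + (⅑)*(-150)*(63 - 17/506*(-150))) = -(289/256036 + 1275/253 + (⅑)*(-17/506)*(63 + 1275/253) + (⅑)*(-150)*(63 + 1275/253)) = -(289/256036 + 1275/253 + (⅑)*(-17/506)*(17214/253) + (⅑)*(-150)*(17214/253)) = -(289/256036 + 1275/253 - 48773/192027 - 286900/253) = -1*(-867351725/768108) = 867351725/768108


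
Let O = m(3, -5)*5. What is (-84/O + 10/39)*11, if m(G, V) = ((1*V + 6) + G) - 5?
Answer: 36586/195 ≈ 187.62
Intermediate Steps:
m(G, V) = 1 + G + V (m(G, V) = ((V + 6) + G) - 5 = ((6 + V) + G) - 5 = (6 + G + V) - 5 = 1 + G + V)
O = -5 (O = (1 + 3 - 5)*5 = -1*5 = -5)
(-84/O + 10/39)*11 = (-84/(-5) + 10/39)*11 = (-84*(-1/5) + 10*(1/39))*11 = (84/5 + 10/39)*11 = (3326/195)*11 = 36586/195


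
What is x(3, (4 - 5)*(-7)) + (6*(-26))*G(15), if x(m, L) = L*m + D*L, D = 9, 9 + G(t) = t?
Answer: -852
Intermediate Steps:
G(t) = -9 + t
x(m, L) = 9*L + L*m (x(m, L) = L*m + 9*L = 9*L + L*m)
x(3, (4 - 5)*(-7)) + (6*(-26))*G(15) = ((4 - 5)*(-7))*(9 + 3) + (6*(-26))*(-9 + 15) = -1*(-7)*12 - 156*6 = 7*12 - 936 = 84 - 936 = -852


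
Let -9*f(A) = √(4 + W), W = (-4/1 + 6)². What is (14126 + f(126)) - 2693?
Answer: 11433 - 2*√2/9 ≈ 11433.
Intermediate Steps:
W = 4 (W = (-4*1 + 6)² = (-4 + 6)² = 2² = 4)
f(A) = -2*√2/9 (f(A) = -√(4 + 4)/9 = -2*√2/9)
(14126 + f(126)) - 2693 = (14126 - 2*√2/9) - 2693 = 11433 - 2*√2/9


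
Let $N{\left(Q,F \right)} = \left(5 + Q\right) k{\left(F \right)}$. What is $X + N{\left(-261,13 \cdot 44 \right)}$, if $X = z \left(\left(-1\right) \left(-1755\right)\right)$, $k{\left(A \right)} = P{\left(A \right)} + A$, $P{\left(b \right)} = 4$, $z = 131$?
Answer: $82449$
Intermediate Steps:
$k{\left(A \right)} = 4 + A$
$N{\left(Q,F \right)} = \left(4 + F\right) \left(5 + Q\right)$ ($N{\left(Q,F \right)} = \left(5 + Q\right) \left(4 + F\right) = \left(4 + F\right) \left(5 + Q\right)$)
$X = 229905$ ($X = 131 \left(\left(-1\right) \left(-1755\right)\right) = 131 \cdot 1755 = 229905$)
$X + N{\left(-261,13 \cdot 44 \right)} = 229905 + \left(4 + 13 \cdot 44\right) \left(5 - 261\right) = 229905 + \left(4 + 572\right) \left(-256\right) = 229905 + 576 \left(-256\right) = 229905 - 147456 = 82449$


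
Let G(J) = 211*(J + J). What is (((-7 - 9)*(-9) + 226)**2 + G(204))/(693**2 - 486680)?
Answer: -222988/6431 ≈ -34.674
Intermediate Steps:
G(J) = 422*J (G(J) = 211*(2*J) = 422*J)
(((-7 - 9)*(-9) + 226)**2 + G(204))/(693**2 - 486680) = (((-7 - 9)*(-9) + 226)**2 + 422*204)/(693**2 - 486680) = ((-16*(-9) + 226)**2 + 86088)/(480249 - 486680) = ((144 + 226)**2 + 86088)/(-6431) = (370**2 + 86088)*(-1/6431) = (136900 + 86088)*(-1/6431) = 222988*(-1/6431) = -222988/6431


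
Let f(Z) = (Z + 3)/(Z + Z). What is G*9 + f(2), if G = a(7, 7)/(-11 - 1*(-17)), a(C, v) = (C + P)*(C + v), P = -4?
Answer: 257/4 ≈ 64.250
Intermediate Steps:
a(C, v) = (-4 + C)*(C + v) (a(C, v) = (C - 4)*(C + v) = (-4 + C)*(C + v))
f(Z) = (3 + Z)/(2*Z) (f(Z) = (3 + Z)/((2*Z)) = (3 + Z)*(1/(2*Z)) = (3 + Z)/(2*Z))
G = 7 (G = (7**2 - 4*7 - 4*7 + 7*7)/(-11 - 1*(-17)) = (49 - 28 - 28 + 49)/(-11 + 17) = 42/6 = 42*(1/6) = 7)
G*9 + f(2) = 7*9 + (1/2)*(3 + 2)/2 = 63 + (1/2)*(1/2)*5 = 63 + 5/4 = 257/4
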